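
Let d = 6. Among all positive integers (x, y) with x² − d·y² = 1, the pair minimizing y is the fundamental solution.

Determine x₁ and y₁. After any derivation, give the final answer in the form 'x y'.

5 2

[2; 2,4] for √6; ℓ=2 ⇒ convergent index 1
k=0  a_k=2  p_k/q_k = 2/1
k=1  a_k=2  p_k/q_k = 5/2
(x₁, y₁) = (5, 2);  5² − 6·2² = 1 ✓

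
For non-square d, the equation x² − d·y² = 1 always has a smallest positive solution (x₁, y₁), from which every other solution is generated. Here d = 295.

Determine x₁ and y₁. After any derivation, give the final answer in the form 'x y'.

2024999 117900

d=295: √d = [17; 5,1,2,3,2,6,2,3,2,1,5,34] (ℓ=12, even), read p_11/q_11
i=0: a=17 ⇒ p=17, q=1
i=1: a=5 ⇒ p=86, q=5
i=2: a=1 ⇒ p=103, q=6
…
i=4: a=3 ⇒ p=979, q=57
…
i=7: a=2 ⇒ p=31208, q=1817
…
i=10: a=1 ⇒ p=355517, q=20699
i=11: a=5 ⇒ p=2024999, q=117900
→ (2024999, 117900).  Check: 2024999²=4100620950001, 295·117900²=4100620950000, difference 1.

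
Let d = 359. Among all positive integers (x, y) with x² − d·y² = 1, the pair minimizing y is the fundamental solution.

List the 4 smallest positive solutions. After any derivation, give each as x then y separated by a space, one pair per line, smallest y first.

360 19
259199 13680
186622920 9849581
134368243201 7091684640

[18; 1,17,1,36] for √359; ℓ=4 ⇒ convergent index 3
i=0: a=18 ⇒ p=18, q=1
i=1: a=1 ⇒ p=19, q=1
i=2: a=17 ⇒ p=341, q=18
i=3: a=1 ⇒ p=360, q=19
fundamental: x₁=360, y₁=19  (since 129600 − 359·361 = 1)
k=2:  x_2 = 360·360+359·19·19 = 259199,  y_2 = 360·19+19·360 = 13680
k=3:  x_3 = 360·259199+359·19·13680 = 186622920,  y_3 = 360·13680+19·259199 = 9849581
k=4:  x_4 = 360·186622920+359·19·9849581 = 134368243201,  y_4 = 360·9849581+19·186622920 = 7091684640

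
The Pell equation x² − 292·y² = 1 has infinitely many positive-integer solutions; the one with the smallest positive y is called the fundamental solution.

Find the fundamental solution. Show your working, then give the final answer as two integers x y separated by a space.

√292 → a₀=17, period (11,2,1,3,8,3,1,2,11,34); ℓ=10 even so k=9
a_0=17:  p_0=17·1+0=17,  q_0=17·0+1=1
a_1=11:  p_1=11·17+1=188,  q_1=11·1+0=11
…
a_3=1:  p_3=1·393+188=581,  q_3=1·23+11=34
a_4=3:  p_4=3·581+393=2136,  q_4=3·34+23=125
…
a_6=3:  p_6=3·17669+2136=55143,  q_6=3·1034+125=3227
a_7=1:  p_7=1·55143+17669=72812,  q_7=1·3227+1034=4261
a_8=2:  p_8=2·72812+55143=200767,  q_8=2·4261+3227=11749
a_9=11:  p_9=11·200767+72812=2281249,  q_9=11·11749+4261=133500
(x₁, y₁) = (2281249, 133500);  2281249² − 292·133500² = 1 ✓

2281249 133500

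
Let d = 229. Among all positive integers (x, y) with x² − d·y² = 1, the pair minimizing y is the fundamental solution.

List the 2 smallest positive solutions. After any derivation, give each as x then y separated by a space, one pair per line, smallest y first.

√229 → a₀=15, period (7,1,1,7,30); ℓ=5 odd so k=9
step 0: (15, 1)  from 15·(1,0) + (0,1)
…
step 2: (121, 8)  from 1·(106,7) + (15,1)
…
step 5: (51527, 3405)  from 30·(1710,113) + (227,15)
step 6: (362399, 23948)  from 7·(51527,3405) + (1710,113)
…
step 8: (776325, 51301)  from 1·(413926,27353) + (362399,23948)
step 9: (5848201, 386460)  from 7·(776325,51301) + (413926,27353)
→ (5848201, 386460).  Check: 5848201²=34201454936401, 229·386460²=34201454936400, difference 1.
(x_2, y_2) = (5848201·5848201 + 229·386460·386460, 5848201·386460 + 386460·5848201) = (68402909872801, 4520191516920)

5848201 386460
68402909872801 4520191516920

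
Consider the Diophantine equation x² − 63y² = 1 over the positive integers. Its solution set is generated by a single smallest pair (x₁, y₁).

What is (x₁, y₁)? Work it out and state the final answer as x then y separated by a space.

8 1

√63 → a₀=7, period (1,14); ℓ=2 even so k=1
k=0  a_k=7  p_k/q_k = 7/1
k=1  a_k=1  p_k/q_k = 8/1
fundamental: x₁=8, y₁=1  (since 64 − 63·1 = 1)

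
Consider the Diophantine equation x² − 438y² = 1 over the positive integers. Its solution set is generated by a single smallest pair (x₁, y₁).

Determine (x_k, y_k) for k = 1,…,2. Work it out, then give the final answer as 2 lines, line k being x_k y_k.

d=438: √d = [20; 1,12,1,40] (ℓ=4, even), read p_3/q_3
a_0=20:  p_0=20·1+0=20,  q_0=20·0+1=1
a_1=1:  p_1=1·20+1=21,  q_1=1·1+0=1
a_2=12:  p_2=12·21+20=272,  q_2=12·1+1=13
a_3=1:  p_3=1·272+21=293,  q_3=1·13+1=14
fundamental: x₁=293, y₁=14  (since 85849 − 438·196 = 1)
n=2: (293,14)∘(293,14) = (293·293+438·14·14, 293·14+14·293) = (171697,8204)

293 14
171697 8204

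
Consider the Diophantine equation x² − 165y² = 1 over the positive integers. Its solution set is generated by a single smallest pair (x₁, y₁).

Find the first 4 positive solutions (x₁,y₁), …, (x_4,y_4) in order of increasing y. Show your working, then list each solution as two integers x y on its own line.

d=165: √d = [12; 1,5,2,5,1,24] (ℓ=6, even), read p_5/q_5
i=0: a=12 ⇒ p=12, q=1
i=1: a=1 ⇒ p=13, q=1
…
i=3: a=2 ⇒ p=167, q=13
i=4: a=5 ⇒ p=912, q=71
i=5: a=1 ⇒ p=1079, q=84
→ (1079, 84).  Check: 1079²=1164241, 165·84²=1164240, difference 1.
(x_2, y_2) = (1079·1079 + 165·84·84, 1079·84 + 84·1079) = (2328481, 181272)
(x_3, y_3) = (1079·2328481 + 165·84·181272, 1079·181272 + 84·2328481) = (5024860919, 391184892)
(x_4, y_4) = (1079·5024860919 + 165·84·391184892, 1079·391184892 + 84·5024860919) = (10843647534721, 844176815664)

1079 84
2328481 181272
5024860919 391184892
10843647534721 844176815664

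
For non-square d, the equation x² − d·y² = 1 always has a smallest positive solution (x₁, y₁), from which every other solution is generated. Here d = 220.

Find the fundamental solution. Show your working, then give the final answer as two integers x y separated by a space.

89 6

d=220: √d = [14; 1,4,1,28] (ℓ=4, even), read p_3/q_3
a_0=14:  p_0=14·1+0=14,  q_0=14·0+1=1
…
a_2=4:  p_2=4·15+14=74,  q_2=4·1+1=5
a_3=1:  p_3=1·74+15=89,  q_3=1·5+1=6
fundamental: x₁=89, y₁=6  (since 7921 − 220·36 = 1)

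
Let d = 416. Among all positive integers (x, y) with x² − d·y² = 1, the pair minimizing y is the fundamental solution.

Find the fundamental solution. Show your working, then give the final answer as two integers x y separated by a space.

√416 → a₀=20, period (2,1,1,9,1,1,2,40); ℓ=8 even so k=7
i=0: a=20 ⇒ p=20, q=1
…
i=2: a=1 ⇒ p=61, q=3
i=3: a=1 ⇒ p=102, q=5
i=4: a=9 ⇒ p=979, q=48
i=5: a=1 ⇒ p=1081, q=53
i=6: a=1 ⇒ p=2060, q=101
i=7: a=2 ⇒ p=5201, q=255
→ (5201, 255).  Check: 5201²=27050401, 416·255²=27050400, difference 1.

5201 255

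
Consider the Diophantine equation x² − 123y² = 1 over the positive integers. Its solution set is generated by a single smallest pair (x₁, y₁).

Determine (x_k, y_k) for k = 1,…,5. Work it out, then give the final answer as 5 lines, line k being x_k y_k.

[11; 11,22] for √123; ℓ=2 ⇒ convergent index 1
step 0: (11, 1)  from 11·(1,0) + (0,1)
step 1: (122, 11)  from 11·(11,1) + (1,0)
→ (122, 11).  Check: 122²=14884, 123·11²=14883, difference 1.
(122+11√123)^2 = 29767 + 2684√123
(122+11√123)^3 = 7263026 + 654885√123
(122+11√123)^4 = 1772148577 + 159789256√123
(122+11√123)^5 = 432396989762 + 38987923579√123

122 11
29767 2684
7263026 654885
1772148577 159789256
432396989762 38987923579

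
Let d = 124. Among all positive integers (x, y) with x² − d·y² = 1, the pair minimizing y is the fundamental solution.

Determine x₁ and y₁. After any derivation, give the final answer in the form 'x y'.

[11; 7,2,1,1,1,…,2,7,22] for √124; ℓ=16 ⇒ convergent index 15
i=0: a=11 ⇒ p=11, q=1
i=1: a=7 ⇒ p=78, q=7
i=2: a=2 ⇒ p=167, q=15
…
i=4: a=1 ⇒ p=412, q=37
i=5: a=1 ⇒ p=657, q=59
i=6: a=3 ⇒ p=2383, q=214
i=7: a=1 ⇒ p=3040, q=273
i=8: a=4 ⇒ p=14543, q=1306
i=9: a=1 ⇒ p=17583, q=1579
i=10: a=3 ⇒ p=67292, q=6043
i=11: a=1 ⇒ p=84875, q=7622
i=12: a=1 ⇒ p=152167, q=13665
i=13: a=1 ⇒ p=237042, q=21287
i=14: a=2 ⇒ p=626251, q=56239
i=15: a=7 ⇒ p=4620799, q=414960
fundamental: x₁=4620799, y₁=414960  (since 21351783398401 − 124·172191801600 = 1)

4620799 414960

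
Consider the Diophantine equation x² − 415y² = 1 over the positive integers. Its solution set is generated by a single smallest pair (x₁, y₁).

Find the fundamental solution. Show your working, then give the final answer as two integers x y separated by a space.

18412804 903849

√415 = [20; 2,1,2,4,6,…,1,2,40, …], period ℓ=16 (even) → k=15
i=0: a=20 ⇒ p=20, q=1
i=1: a=2 ⇒ p=41, q=2
i=2: a=1 ⇒ p=61, q=3
i=3: a=2 ⇒ p=163, q=8
i=4: a=4 ⇒ p=713, q=35
i=5: a=6 ⇒ p=4441, q=218
i=6: a=1 ⇒ p=5154, q=253
i=7: a=1 ⇒ p=9595, q=471
i=8: a=3 ⇒ p=33939, q=1666
…
i=12: a=4 ⇒ p=2110961, q=103623
i=13: a=2 ⇒ p=4730294, q=232201
i=14: a=1 ⇒ p=6841255, q=335824
i=15: a=2 ⇒ p=18412804, q=903849
fundamental: x₁=18412804, y₁=903849  (since 339031351142416 − 415·816943014801 = 1)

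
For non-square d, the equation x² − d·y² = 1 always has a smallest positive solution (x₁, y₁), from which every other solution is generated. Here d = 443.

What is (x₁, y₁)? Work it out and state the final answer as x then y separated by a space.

442 21

√443 → a₀=21, period (21,42); ℓ=2 even so k=1
i=0: a=21 ⇒ p=21, q=1
i=1: a=21 ⇒ p=442, q=21
(x₁, y₁) = (442, 21);  442² − 443·21² = 1 ✓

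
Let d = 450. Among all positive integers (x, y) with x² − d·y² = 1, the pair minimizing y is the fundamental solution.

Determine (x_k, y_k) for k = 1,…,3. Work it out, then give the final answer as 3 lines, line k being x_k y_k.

19601 924
768398401 36222648
30122754096401 1420000245972

[21; 4,1,2,4,2,1,4,42] for √450; ℓ=8 ⇒ convergent index 7
a_0=21:  p_0=21·1+0=21,  q_0=21·0+1=1
…
a_3=2:  p_3=2·106+85=297,  q_3=2·5+4=14
a_4=4:  p_4=4·297+106=1294,  q_4=4·14+5=61
a_5=2:  p_5=2·1294+297=2885,  q_5=2·61+14=136
a_6=1:  p_6=1·2885+1294=4179,  q_6=1·136+61=197
a_7=4:  p_7=4·4179+2885=19601,  q_7=4·197+136=924
→ (19601, 924).  Check: 19601²=384199201, 450·924²=384199200, difference 1.
k=2:  x_2 = 19601·19601+450·924·924 = 768398401,  y_2 = 19601·924+924·19601 = 36222648
k=3:  x_3 = 19601·768398401+450·924·36222648 = 30122754096401,  y_3 = 19601·36222648+924·768398401 = 1420000245972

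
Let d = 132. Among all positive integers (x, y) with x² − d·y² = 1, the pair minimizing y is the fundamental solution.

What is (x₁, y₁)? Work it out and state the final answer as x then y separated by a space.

√132 → a₀=11, period (2,22); ℓ=2 even so k=1
step 0: (11, 1)  from 11·(1,0) + (0,1)
step 1: (23, 2)  from 2·(11,1) + (1,0)
fundamental: x₁=23, y₁=2  (since 529 − 132·4 = 1)

23 2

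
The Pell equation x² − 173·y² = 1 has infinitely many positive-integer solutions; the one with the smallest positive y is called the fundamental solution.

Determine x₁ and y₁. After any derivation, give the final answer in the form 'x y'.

2499849 190060

√173 = [13; 6,1,1,6,26, …], period ℓ=5 (odd) → k=9
k=0  a_k=13  p_k/q_k = 13/1
k=1  a_k=6  p_k/q_k = 79/6
…
k=3  a_k=1  p_k/q_k = 171/13
…
k=7  a_k=1  p_k/q_k = 205791/15646
k=8  a_k=1  p_k/q_k = 382343/29069
k=9  a_k=6  p_k/q_k = 2499849/190060
→ (2499849, 190060).  Check: 2499849²=6249245022801, 173·190060²=6249245022800, difference 1.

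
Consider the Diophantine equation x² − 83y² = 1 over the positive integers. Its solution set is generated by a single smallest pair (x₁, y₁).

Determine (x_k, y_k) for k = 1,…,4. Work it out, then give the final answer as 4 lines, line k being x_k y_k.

[9; 9,18] for √83; ℓ=2 ⇒ convergent index 1
k=0  a_k=9  p_k/q_k = 9/1
k=1  a_k=9  p_k/q_k = 82/9
(x₁, y₁) = (82, 9);  82² − 83·9² = 1 ✓
(x_2, y_2) = (82·82 + 83·9·9, 82·9 + 9·82) = (13447, 1476)
(x_3, y_3) = (82·13447 + 83·9·1476, 82·1476 + 9·13447) = (2205226, 242055)
(x_4, y_4) = (82·2205226 + 83·9·242055, 82·242055 + 9·2205226) = (361643617, 39695544)

82 9
13447 1476
2205226 242055
361643617 39695544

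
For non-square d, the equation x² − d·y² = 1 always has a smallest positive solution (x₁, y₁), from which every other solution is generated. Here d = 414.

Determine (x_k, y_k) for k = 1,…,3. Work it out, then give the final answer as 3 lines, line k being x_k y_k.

24335 1196
1184384449 58209320
57643991108495 2833047603204

√414 → a₀=20, period (2,1,7,2,7,1,2,40); ℓ=8 even so k=7
i=0: a=20 ⇒ p=20, q=1
i=1: a=2 ⇒ p=41, q=2
…
i=4: a=2 ⇒ p=997, q=49
i=5: a=7 ⇒ p=7447, q=366
i=6: a=1 ⇒ p=8444, q=415
i=7: a=2 ⇒ p=24335, q=1196
→ (24335, 1196).  Check: 24335²=592192225, 414·1196²=592192224, difference 1.
n=2: (24335,1196)∘(24335,1196) = (24335·24335+414·1196·1196, 24335·1196+1196·24335) = (1184384449,58209320)
n=3: (1184384449,58209320)∘(24335,1196) = (24335·1184384449+414·1196·58209320, 24335·58209320+1196·1184384449) = (57643991108495,2833047603204)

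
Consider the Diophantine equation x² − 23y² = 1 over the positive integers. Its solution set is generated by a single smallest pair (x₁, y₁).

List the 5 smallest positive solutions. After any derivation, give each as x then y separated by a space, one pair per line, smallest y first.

24 5
1151 240
55224 11515
2649601 552480
127125624 26507525

[4; 1,3,1,8] for √23; ℓ=4 ⇒ convergent index 3
a_0=4:  p_0=4·1+0=4,  q_0=4·0+1=1
a_1=1:  p_1=1·4+1=5,  q_1=1·1+0=1
a_2=3:  p_2=3·5+4=19,  q_2=3·1+1=4
a_3=1:  p_3=1·19+5=24,  q_3=1·4+1=5
(x₁, y₁) = (24, 5);  24² − 23·5² = 1 ✓
n=2: (24,5)∘(24,5) = (24·24+23·5·5, 24·5+5·24) = (1151,240)
n=3: (1151,240)∘(24,5) = (24·1151+23·5·240, 24·240+5·1151) = (55224,11515)
n=4: (55224,11515)∘(24,5) = (24·55224+23·5·11515, 24·11515+5·55224) = (2649601,552480)
n=5: (2649601,552480)∘(24,5) = (24·2649601+23·5·552480, 24·552480+5·2649601) = (127125624,26507525)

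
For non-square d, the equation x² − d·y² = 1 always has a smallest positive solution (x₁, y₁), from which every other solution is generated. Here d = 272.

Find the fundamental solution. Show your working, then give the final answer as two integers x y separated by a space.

33 2

[16; 2,32] for √272; ℓ=2 ⇒ convergent index 1
step 0: (16, 1)  from 16·(1,0) + (0,1)
step 1: (33, 2)  from 2·(16,1) + (1,0)
fundamental: x₁=33, y₁=2  (since 1089 − 272·4 = 1)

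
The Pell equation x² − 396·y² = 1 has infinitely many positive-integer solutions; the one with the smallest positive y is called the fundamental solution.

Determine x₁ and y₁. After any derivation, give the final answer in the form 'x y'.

√396 = [19; 1,8,1,38, …], period ℓ=4 (even) → k=3
i=0: a=19 ⇒ p=19, q=1
i=1: a=1 ⇒ p=20, q=1
i=2: a=8 ⇒ p=179, q=9
i=3: a=1 ⇒ p=199, q=10
(x₁, y₁) = (199, 10);  199² − 396·10² = 1 ✓

199 10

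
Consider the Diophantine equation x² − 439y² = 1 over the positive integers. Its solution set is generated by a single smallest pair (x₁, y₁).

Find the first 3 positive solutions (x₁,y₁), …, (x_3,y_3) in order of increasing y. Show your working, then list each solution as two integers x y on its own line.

440 21
387199 18480
340734680 16262379

√439 = [20; 1,19,1,40, …], period ℓ=4 (even) → k=3
a_0=20:  p_0=20·1+0=20,  q_0=20·0+1=1
…
a_2=19:  p_2=19·21+20=419,  q_2=19·1+1=20
a_3=1:  p_3=1·419+21=440,  q_3=1·20+1=21
(x₁, y₁) = (440, 21);  440² − 439·21² = 1 ✓
k=2:  x_2 = 440·440+439·21·21 = 387199,  y_2 = 440·21+21·440 = 18480
k=3:  x_3 = 440·387199+439·21·18480 = 340734680,  y_3 = 440·18480+21·387199 = 16262379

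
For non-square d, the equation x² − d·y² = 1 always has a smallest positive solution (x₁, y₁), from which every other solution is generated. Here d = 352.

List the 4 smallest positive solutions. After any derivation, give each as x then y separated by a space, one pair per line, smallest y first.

77617 4137
12048797377 642203058
1870383011943601 99691749501435
290347036464004160257 15475549041463557732

[18; 1,3,5,9,5,3,1,36] for √352; ℓ=8 ⇒ convergent index 7
i=0: a=18 ⇒ p=18, q=1
…
i=5: a=5 ⇒ p=18499, q=986
i=6: a=3 ⇒ p=59118, q=3151
i=7: a=1 ⇒ p=77617, q=4137
→ (77617, 4137).  Check: 77617²=6024398689, 352·4137²=6024398688, difference 1.
(77617+4137√352)^2 = 12048797377 + 642203058√352
(77617+4137√352)^3 = 1870383011943601 + 99691749501435√352
(77617+4137√352)^4 = 290347036464004160257 + 15475549041463557732√352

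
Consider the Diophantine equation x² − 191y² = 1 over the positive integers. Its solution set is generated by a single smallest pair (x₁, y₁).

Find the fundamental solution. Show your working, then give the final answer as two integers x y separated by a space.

8994000 650783

√191 = [13; 1,4,1,1,3,…,4,1,26, …], period ℓ=16 (even) → k=15
k=0  a_k=13  p_k/q_k = 13/1
k=1  a_k=1  p_k/q_k = 14/1
k=2  a_k=4  p_k/q_k = 69/5
…
k=4  a_k=1  p_k/q_k = 152/11
k=5  a_k=3  p_k/q_k = 539/39
k=6  a_k=2  p_k/q_k = 1230/89
…
k=8  a_k=13  p_k/q_k = 40217/2910
k=9  a_k=2  p_k/q_k = 83433/6037
…
k=11  a_k=3  p_k/q_k = 704682/50989
k=12  a_k=1  p_k/q_k = 911765/65973
k=13  a_k=1  p_k/q_k = 1616447/116962
k=14  a_k=4  p_k/q_k = 7377553/533821
k=15  a_k=1  p_k/q_k = 8994000/650783
→ (8994000, 650783).  Check: 8994000²=80892036000000, 191·650783²=80892035999999, difference 1.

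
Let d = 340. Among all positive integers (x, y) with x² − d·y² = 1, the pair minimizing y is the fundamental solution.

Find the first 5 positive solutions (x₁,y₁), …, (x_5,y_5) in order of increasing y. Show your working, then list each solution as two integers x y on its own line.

285769 15498
163327842721 8857695924
93348068572789129 5062509812995614
53351968415791425367681 2893416733491029538408
30492677324331251603220874249 1653697613020933530509635890

d=340: √d = [18; 2,3,1,1,1,…,3,2,36] (ℓ=14, even), read p_13/q_13
a_0=18:  p_0=18·1+0=18,  q_0=18·0+1=1
…
a_4=1:  p_4=1·166+129=295,  q_4=1·9+7=16
…
a_9=1:  p_9=1·7265+6509=13774,  q_9=1·394+353=747
a_10=1:  p_10=1·13774+7265=21039,  q_10=1·747+394=1141
a_11=1:  p_11=1·21039+13774=34813,  q_11=1·1141+747=1888
a_12=3:  p_12=3·34813+21039=125478,  q_12=3·1888+1141=6805
a_13=2:  p_13=2·125478+34813=285769,  q_13=2·6805+1888=15498
→ (285769, 15498).  Check: 285769²=81663921361, 340·15498²=81663921360, difference 1.
n=2: (285769,15498)∘(285769,15498) = (285769·285769+340·15498·15498, 285769·15498+15498·285769) = (163327842721,8857695924)
n=3: (163327842721,8857695924)∘(285769,15498) = (285769·163327842721+340·15498·8857695924, 285769·8857695924+15498·163327842721) = (93348068572789129,5062509812995614)
n=4: (93348068572789129,5062509812995614)∘(285769,15498) = (285769·93348068572789129+340·15498·5062509812995614, 285769·5062509812995614+15498·93348068572789129) = (53351968415791425367681,2893416733491029538408)
n=5: (53351968415791425367681,2893416733491029538408)∘(285769,15498) = (285769·53351968415791425367681+340·15498·2893416733491029538408, 285769·2893416733491029538408+15498·53351968415791425367681) = (30492677324331251603220874249,1653697613020933530509635890)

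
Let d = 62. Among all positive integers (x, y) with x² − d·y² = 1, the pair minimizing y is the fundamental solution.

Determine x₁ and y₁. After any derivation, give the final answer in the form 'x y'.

63 8

[7; 1,6,1,14] for √62; ℓ=4 ⇒ convergent index 3
i=0: a=7 ⇒ p=7, q=1
i=1: a=1 ⇒ p=8, q=1
i=2: a=6 ⇒ p=55, q=7
i=3: a=1 ⇒ p=63, q=8
fundamental: x₁=63, y₁=8  (since 3969 − 62·64 = 1)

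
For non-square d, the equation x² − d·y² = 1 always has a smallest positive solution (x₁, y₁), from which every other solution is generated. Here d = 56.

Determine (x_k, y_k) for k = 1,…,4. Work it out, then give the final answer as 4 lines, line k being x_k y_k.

√56 = [7; 2,14, …], period ℓ=2 (even) → k=1
k=0  a_k=7  p_k/q_k = 7/1
k=1  a_k=2  p_k/q_k = 15/2
→ (15, 2).  Check: 15²=225, 56·2²=224, difference 1.
n=2: (15,2)∘(15,2) = (15·15+56·2·2, 15·2+2·15) = (449,60)
n=3: (449,60)∘(15,2) = (15·449+56·2·60, 15·60+2·449) = (13455,1798)
n=4: (13455,1798)∘(15,2) = (15·13455+56·2·1798, 15·1798+2·13455) = (403201,53880)

15 2
449 60
13455 1798
403201 53880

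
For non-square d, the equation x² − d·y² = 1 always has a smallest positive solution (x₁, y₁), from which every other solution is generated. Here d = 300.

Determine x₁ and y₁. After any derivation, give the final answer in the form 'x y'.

1351 78

√300 = [17; 3,8,3,34, …], period ℓ=4 (even) → k=3
a_0=17:  p_0=17·1+0=17,  q_0=17·0+1=1
…
a_2=8:  p_2=8·52+17=433,  q_2=8·3+1=25
a_3=3:  p_3=3·433+52=1351,  q_3=3·25+3=78
→ (1351, 78).  Check: 1351²=1825201, 300·78²=1825200, difference 1.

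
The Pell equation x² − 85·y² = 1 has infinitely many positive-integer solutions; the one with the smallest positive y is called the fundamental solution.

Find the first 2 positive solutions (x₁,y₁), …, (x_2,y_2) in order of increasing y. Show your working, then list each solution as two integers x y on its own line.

285769 30996
163327842721 17715391848

√85 = [9; 4,1,1,4,18, …], period ℓ=5 (odd) → k=9
i=0: a=9 ⇒ p=9, q=1
…
i=2: a=1 ⇒ p=46, q=5
…
i=5: a=18 ⇒ p=6887, q=747
i=6: a=4 ⇒ p=27926, q=3029
i=7: a=1 ⇒ p=34813, q=3776
i=8: a=1 ⇒ p=62739, q=6805
i=9: a=4 ⇒ p=285769, q=30996
(x₁, y₁) = (285769, 30996);  285769² − 85·30996² = 1 ✓
k=2:  x_2 = 285769·285769+85·30996·30996 = 163327842721,  y_2 = 285769·30996+30996·285769 = 17715391848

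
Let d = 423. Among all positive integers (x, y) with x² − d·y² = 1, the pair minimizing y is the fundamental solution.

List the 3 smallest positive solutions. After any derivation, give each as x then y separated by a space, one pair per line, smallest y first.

d=423: √d = [20; 1,1,3,4,3,1,1,40] (ℓ=8, even), read p_7/q_7
step 0: (20, 1)  from 20·(1,0) + (0,1)
…
step 6: (2612, 127)  from 1·(1995,97) + (617,30)
step 7: (4607, 224)  from 1·(2612,127) + (1995,97)
→ (4607, 224).  Check: 4607²=21224449, 423·224²=21224448, difference 1.
n=2: (4607,224)∘(4607,224) = (4607·4607+423·224·224, 4607·224+224·4607) = (42448897,2063936)
n=3: (42448897,2063936)∘(4607,224) = (4607·42448897+423·224·2063936, 4607·2063936+224·42448897) = (391124132351,19017106080)

4607 224
42448897 2063936
391124132351 19017106080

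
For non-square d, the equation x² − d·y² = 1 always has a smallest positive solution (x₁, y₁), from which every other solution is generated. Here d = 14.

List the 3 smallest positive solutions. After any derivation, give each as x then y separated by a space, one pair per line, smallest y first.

[3; 1,2,1,6] for √14; ℓ=4 ⇒ convergent index 3
k=0  a_k=3  p_k/q_k = 3/1
…
k=2  a_k=2  p_k/q_k = 11/3
k=3  a_k=1  p_k/q_k = 15/4
fundamental: x₁=15, y₁=4  (since 225 − 14·16 = 1)
(15+4√14)^2 = 449 + 120√14
(15+4√14)^3 = 13455 + 3596√14

15 4
449 120
13455 3596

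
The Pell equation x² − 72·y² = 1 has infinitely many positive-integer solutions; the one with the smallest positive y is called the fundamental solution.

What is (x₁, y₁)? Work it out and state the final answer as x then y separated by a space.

17 2

√72 = [8; 2,16, …], period ℓ=2 (even) → k=1
a_0=8:  p_0=8·1+0=8,  q_0=8·0+1=1
a_1=2:  p_1=2·8+1=17,  q_1=2·1+0=2
(x₁, y₁) = (17, 2);  17² − 72·2² = 1 ✓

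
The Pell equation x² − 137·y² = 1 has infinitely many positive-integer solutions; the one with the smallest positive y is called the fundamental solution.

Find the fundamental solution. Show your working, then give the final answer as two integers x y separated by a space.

6083073 519712

√137 = [11; 1,2,2,1,1,2,2,1,22, …], period ℓ=9 (odd) → k=17
a_0=11:  p_0=11·1+0=11,  q_0=11·0+1=1
…
a_4=1:  p_4=1·82+35=117,  q_4=1·7+3=10
…
a_9=22:  p_9=22·1744+1229=39597,  q_9=22·149+105=3383
a_10=1:  p_10=1·39597+1744=41341,  q_10=1·3383+149=3532
a_11=2:  p_11=2·41341+39597=122279,  q_11=2·3532+3383=10447
…
a_13=1:  p_13=1·285899+122279=408178,  q_13=1·24426+10447=34873
a_14=1:  p_14=1·408178+285899=694077,  q_14=1·34873+24426=59299
…
a_16=2:  p_16=2·1796332+694077=4286741,  q_16=2·153471+59299=366241
a_17=1:  p_17=1·4286741+1796332=6083073,  q_17=1·366241+153471=519712
fundamental: x₁=6083073, y₁=519712  (since 37003777123329 − 137·270100562944 = 1)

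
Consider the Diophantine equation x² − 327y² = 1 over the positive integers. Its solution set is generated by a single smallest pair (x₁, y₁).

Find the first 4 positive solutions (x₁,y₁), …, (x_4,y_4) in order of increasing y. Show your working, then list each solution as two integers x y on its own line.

√327 → a₀=18, period (12,36); ℓ=2 even so k=1
step 0: (18, 1)  from 18·(1,0) + (0,1)
step 1: (217, 12)  from 12·(18,1) + (1,0)
(x₁, y₁) = (217, 12);  217² − 327·12² = 1 ✓
n=2: (217,12)∘(217,12) = (217·217+327·12·12, 217·12+12·217) = (94177,5208)
n=3: (94177,5208)∘(217,12) = (217·94177+327·12·5208, 217·5208+12·94177) = (40872601,2260260)
n=4: (40872601,2260260)∘(217,12) = (217·40872601+327·12·2260260, 217·2260260+12·40872601) = (17738614657,980947632)

217 12
94177 5208
40872601 2260260
17738614657 980947632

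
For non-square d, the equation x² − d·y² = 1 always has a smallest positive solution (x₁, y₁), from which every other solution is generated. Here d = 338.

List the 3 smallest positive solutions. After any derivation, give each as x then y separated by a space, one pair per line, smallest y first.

[18; 2,1,1,2,36] for √338; ℓ=5 ⇒ convergent index 9
i=0: a=18 ⇒ p=18, q=1
i=1: a=2 ⇒ p=37, q=2
…
i=4: a=2 ⇒ p=239, q=13
i=5: a=36 ⇒ p=8696, q=473
…
i=7: a=1 ⇒ p=26327, q=1432
i=8: a=1 ⇒ p=43958, q=2391
i=9: a=2 ⇒ p=114243, q=6214
→ (114243, 6214).  Check: 114243²=13051463049, 338·6214²=13051463048, difference 1.
(114243+6214√338)^2 = 26102926097 + 1419812004√338
(114243+6214√338)^3 = 5964153172084899 + 324407165539730√338

114243 6214
26102926097 1419812004
5964153172084899 324407165539730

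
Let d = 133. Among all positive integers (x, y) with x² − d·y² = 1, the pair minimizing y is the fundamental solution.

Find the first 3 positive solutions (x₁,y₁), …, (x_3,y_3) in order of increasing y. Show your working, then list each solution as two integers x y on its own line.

2588599 224460
13401689565601 1162073863080
69383200415647777399 6016286479789825380

d=133: √d = [11; 1,1,7,5,1,…,1,1,22] (ℓ=16, even), read p_15/q_15
k=0  a_k=11  p_k/q_k = 11/1
…
k=3  a_k=7  p_k/q_k = 173/15
…
k=5  a_k=1  p_k/q_k = 1061/92
…
k=7  a_k=1  p_k/q_k = 3010/261
…
k=12  a_k=5  p_k/q_k = 168583/14618
…
k=14  a_k=1  p_k/q_k = 1378591/119539
k=15  a_k=1  p_k/q_k = 2588599/224460
→ (2588599, 224460).  Check: 2588599²=6700844782801, 133·224460²=6700844782800, difference 1.
k=2:  x_2 = 2588599·2588599+133·224460·224460 = 13401689565601,  y_2 = 2588599·224460+224460·2588599 = 1162073863080
k=3:  x_3 = 2588599·13401689565601+133·224460·1162073863080 = 69383200415647777399,  y_3 = 2588599·1162073863080+224460·13401689565601 = 6016286479789825380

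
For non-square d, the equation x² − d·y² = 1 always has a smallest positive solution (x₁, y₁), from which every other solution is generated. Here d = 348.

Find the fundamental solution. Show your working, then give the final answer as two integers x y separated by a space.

√348 = [18; 1,1,1,8,1,1,1,36, …], period ℓ=8 (even) → k=7
a_0=18:  p_0=18·1+0=18,  q_0=18·0+1=1
…
a_4=8:  p_4=8·56+37=485,  q_4=8·3+2=26
a_5=1:  p_5=1·485+56=541,  q_5=1·26+3=29
a_6=1:  p_6=1·541+485=1026,  q_6=1·29+26=55
a_7=1:  p_7=1·1026+541=1567,  q_7=1·55+29=84
(x₁, y₁) = (1567, 84);  1567² − 348·84² = 1 ✓

1567 84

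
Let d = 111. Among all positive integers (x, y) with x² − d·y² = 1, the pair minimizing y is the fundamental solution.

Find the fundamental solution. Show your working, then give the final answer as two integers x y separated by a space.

d=111: √d = [10; 1,1,6,1,1,20] (ℓ=6, even), read p_5/q_5
a_0=10:  p_0=10·1+0=10,  q_0=10·0+1=1
…
a_4=1:  p_4=1·137+21=158,  q_4=1·13+2=15
a_5=1:  p_5=1·158+137=295,  q_5=1·15+13=28
fundamental: x₁=295, y₁=28  (since 87025 − 111·784 = 1)

295 28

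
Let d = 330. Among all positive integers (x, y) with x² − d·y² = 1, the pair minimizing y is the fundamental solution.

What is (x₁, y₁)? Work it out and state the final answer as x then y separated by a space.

[18; 6,36] for √330; ℓ=2 ⇒ convergent index 1
k=0  a_k=18  p_k/q_k = 18/1
k=1  a_k=6  p_k/q_k = 109/6
→ (109, 6).  Check: 109²=11881, 330·6²=11880, difference 1.

109 6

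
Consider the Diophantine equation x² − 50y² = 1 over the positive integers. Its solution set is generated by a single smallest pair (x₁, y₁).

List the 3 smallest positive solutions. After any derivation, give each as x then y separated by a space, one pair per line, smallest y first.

99 14
19601 2772
3880899 548842

[7; 14] for √50; ℓ=1 ⇒ convergent index 1
i=0: a=7 ⇒ p=7, q=1
i=1: a=14 ⇒ p=99, q=14
→ (99, 14).  Check: 99²=9801, 50·14²=9800, difference 1.
k=2:  x_2 = 99·99+50·14·14 = 19601,  y_2 = 99·14+14·99 = 2772
k=3:  x_3 = 99·19601+50·14·2772 = 3880899,  y_3 = 99·2772+14·19601 = 548842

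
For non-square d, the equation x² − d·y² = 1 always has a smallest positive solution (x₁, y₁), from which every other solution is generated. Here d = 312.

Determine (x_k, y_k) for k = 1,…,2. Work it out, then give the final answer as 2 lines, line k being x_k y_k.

[17; 1,1,1,34] for √312; ℓ=4 ⇒ convergent index 3
a_0=17:  p_0=17·1+0=17,  q_0=17·0+1=1
a_1=1:  p_1=1·17+1=18,  q_1=1·1+0=1
a_2=1:  p_2=1·18+17=35,  q_2=1·1+1=2
a_3=1:  p_3=1·35+18=53,  q_3=1·2+1=3
fundamental: x₁=53, y₁=3  (since 2809 − 312·9 = 1)
(x_2, y_2) = (53·53 + 312·3·3, 53·3 + 3·53) = (5617, 318)

53 3
5617 318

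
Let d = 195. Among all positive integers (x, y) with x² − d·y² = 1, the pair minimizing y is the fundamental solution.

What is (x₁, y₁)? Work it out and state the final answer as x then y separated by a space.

d=195: √d = [13; 1,26] (ℓ=2, even), read p_1/q_1
k=0  a_k=13  p_k/q_k = 13/1
k=1  a_k=1  p_k/q_k = 14/1
(x₁, y₁) = (14, 1);  14² − 195·1² = 1 ✓

14 1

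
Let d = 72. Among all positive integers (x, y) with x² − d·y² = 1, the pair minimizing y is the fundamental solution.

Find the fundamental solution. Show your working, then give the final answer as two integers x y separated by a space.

17 2

√72 = [8; 2,16, …], period ℓ=2 (even) → k=1
k=0  a_k=8  p_k/q_k = 8/1
k=1  a_k=2  p_k/q_k = 17/2
→ (17, 2).  Check: 17²=289, 72·2²=288, difference 1.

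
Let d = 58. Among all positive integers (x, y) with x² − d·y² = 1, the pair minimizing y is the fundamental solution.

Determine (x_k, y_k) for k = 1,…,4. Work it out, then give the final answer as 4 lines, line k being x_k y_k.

19603 2574
768555217 100916244
30131975818099 3956522259690
1181354243155834177 155119411612489896

d=58: √d = [7; 1,1,1,1,1,1,14] (ℓ=7, odd), read p_13/q_13
i=0: a=7 ⇒ p=7, q=1
i=1: a=1 ⇒ p=8, q=1
…
i=3: a=1 ⇒ p=23, q=3
…
i=6: a=1 ⇒ p=99, q=13
i=7: a=14 ⇒ p=1447, q=190
i=8: a=1 ⇒ p=1546, q=203
i=9: a=1 ⇒ p=2993, q=393
…
i=12: a=1 ⇒ p=12071, q=1585
i=13: a=1 ⇒ p=19603, q=2574
(x₁, y₁) = (19603, 2574);  19603² − 58·2574² = 1 ✓
n=2: (19603,2574)∘(19603,2574) = (19603·19603+58·2574·2574, 19603·2574+2574·19603) = (768555217,100916244)
n=3: (768555217,100916244)∘(19603,2574) = (19603·768555217+58·2574·100916244, 19603·100916244+2574·768555217) = (30131975818099,3956522259690)
n=4: (30131975818099,3956522259690)∘(19603,2574) = (19603·30131975818099+58·2574·3956522259690, 19603·3956522259690+2574·30131975818099) = (1181354243155834177,155119411612489896)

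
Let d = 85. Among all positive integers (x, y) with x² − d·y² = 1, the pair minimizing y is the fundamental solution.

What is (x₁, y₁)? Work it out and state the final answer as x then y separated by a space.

√85 = [9; 4,1,1,4,18, …], period ℓ=5 (odd) → k=9
step 0: (9, 1)  from 9·(1,0) + (0,1)
step 1: (37, 4)  from 4·(9,1) + (1,0)
step 2: (46, 5)  from 1·(37,4) + (9,1)
…
step 4: (378, 41)  from 4·(83,9) + (46,5)
step 5: (6887, 747)  from 18·(378,41) + (83,9)
…
step 7: (34813, 3776)  from 1·(27926,3029) + (6887,747)
step 8: (62739, 6805)  from 1·(34813,3776) + (27926,3029)
step 9: (285769, 30996)  from 4·(62739,6805) + (34813,3776)
fundamental: x₁=285769, y₁=30996  (since 81663921361 − 85·960752016 = 1)

285769 30996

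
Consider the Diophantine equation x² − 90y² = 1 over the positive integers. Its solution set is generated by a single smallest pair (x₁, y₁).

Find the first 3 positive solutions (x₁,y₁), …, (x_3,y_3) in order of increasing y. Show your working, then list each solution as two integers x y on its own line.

19 2
721 76
27379 2886

d=90: √d = [9; 2,18] (ℓ=2, even), read p_1/q_1
i=0: a=9 ⇒ p=9, q=1
i=1: a=2 ⇒ p=19, q=2
fundamental: x₁=19, y₁=2  (since 361 − 90·4 = 1)
n=2: (19,2)∘(19,2) = (19·19+90·2·2, 19·2+2·19) = (721,76)
n=3: (721,76)∘(19,2) = (19·721+90·2·76, 19·76+2·721) = (27379,2886)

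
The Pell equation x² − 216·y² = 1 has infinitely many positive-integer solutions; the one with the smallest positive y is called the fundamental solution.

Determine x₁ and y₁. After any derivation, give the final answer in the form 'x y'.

485 33

√216 = [14; 1,2,3,2,1,28, …], period ℓ=6 (even) → k=5
i=0: a=14 ⇒ p=14, q=1
…
i=4: a=2 ⇒ p=338, q=23
i=5: a=1 ⇒ p=485, q=33
fundamental: x₁=485, y₁=33  (since 235225 − 216·1089 = 1)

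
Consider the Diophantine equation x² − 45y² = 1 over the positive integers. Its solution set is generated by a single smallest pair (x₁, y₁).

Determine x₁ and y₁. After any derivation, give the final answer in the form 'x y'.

161 24

[6; 1,2,2,2,1,12] for √45; ℓ=6 ⇒ convergent index 5
k=0  a_k=6  p_k/q_k = 6/1
…
k=4  a_k=2  p_k/q_k = 114/17
k=5  a_k=1  p_k/q_k = 161/24
→ (161, 24).  Check: 161²=25921, 45·24²=25920, difference 1.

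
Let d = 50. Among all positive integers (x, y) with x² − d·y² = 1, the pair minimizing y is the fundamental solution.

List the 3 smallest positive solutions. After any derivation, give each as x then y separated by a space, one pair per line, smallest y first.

√50 = [7; 14, …], period ℓ=1 (odd) → k=1
k=0  a_k=7  p_k/q_k = 7/1
k=1  a_k=14  p_k/q_k = 99/14
fundamental: x₁=99, y₁=14  (since 9801 − 50·196 = 1)
k=2:  x_2 = 99·99+50·14·14 = 19601,  y_2 = 99·14+14·99 = 2772
k=3:  x_3 = 99·19601+50·14·2772 = 3880899,  y_3 = 99·2772+14·19601 = 548842

99 14
19601 2772
3880899 548842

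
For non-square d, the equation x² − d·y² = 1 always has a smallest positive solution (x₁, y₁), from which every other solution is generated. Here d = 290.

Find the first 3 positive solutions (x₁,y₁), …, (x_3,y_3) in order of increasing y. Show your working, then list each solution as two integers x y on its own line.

[17; 34] for √290; ℓ=1 ⇒ convergent index 1
step 0: (17, 1)  from 17·(1,0) + (0,1)
step 1: (579, 34)  from 34·(17,1) + (1,0)
→ (579, 34).  Check: 579²=335241, 290·34²=335240, difference 1.
(x_2, y_2) = (579·579 + 290·34·34, 579·34 + 34·579) = (670481, 39372)
(x_3, y_3) = (579·670481 + 290·34·39372, 579·39372 + 34·670481) = (776416419, 45592742)

579 34
670481 39372
776416419 45592742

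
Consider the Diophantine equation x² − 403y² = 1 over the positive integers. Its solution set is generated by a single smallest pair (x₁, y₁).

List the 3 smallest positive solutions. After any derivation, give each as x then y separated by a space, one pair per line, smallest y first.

√403 → a₀=20, period (13,2,1,3,1,3,1,2,13,40); ℓ=10 even so k=9
step 0: (20, 1)  from 20·(1,0) + (0,1)
…
step 7: (17967, 895)  from 1·(14213,708) + (3754,187)
step 8: (50147, 2498)  from 2·(17967,895) + (14213,708)
step 9: (669878, 33369)  from 13·(50147,2498) + (17967,895)
→ (669878, 33369).  Check: 669878²=448736534884, 403·33369²=448736534883, difference 1.
(x_2, y_2) = (669878·669878 + 403·33369·33369, 669878·33369 + 33369·669878) = (897473069767, 44706317964)
(x_3, y_3) = (669878·897473069767 + 403·33369·44706317964, 669878·44706317964 + 33369·897473069767) = (1202394930058086974, 59895557730143415)

669878 33369
897473069767 44706317964
1202394930058086974 59895557730143415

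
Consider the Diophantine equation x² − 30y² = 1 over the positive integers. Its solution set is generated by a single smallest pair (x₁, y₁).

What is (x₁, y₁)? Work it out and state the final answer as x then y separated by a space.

11 2

√30 → a₀=5, period (2,10); ℓ=2 even so k=1
a_0=5:  p_0=5·1+0=5,  q_0=5·0+1=1
a_1=2:  p_1=2·5+1=11,  q_1=2·1+0=2
fundamental: x₁=11, y₁=2  (since 121 − 30·4 = 1)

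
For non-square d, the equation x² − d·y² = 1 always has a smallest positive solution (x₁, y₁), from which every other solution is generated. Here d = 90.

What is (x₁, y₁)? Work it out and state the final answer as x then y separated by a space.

19 2

√90 → a₀=9, period (2,18); ℓ=2 even so k=1
step 0: (9, 1)  from 9·(1,0) + (0,1)
step 1: (19, 2)  from 2·(9,1) + (1,0)
(x₁, y₁) = (19, 2);  19² − 90·2² = 1 ✓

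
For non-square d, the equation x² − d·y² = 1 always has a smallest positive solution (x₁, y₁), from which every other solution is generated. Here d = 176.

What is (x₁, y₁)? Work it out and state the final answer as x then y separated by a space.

199 15

√176 = [13; 3,1,3,26, …], period ℓ=4 (even) → k=3
i=0: a=13 ⇒ p=13, q=1
…
i=2: a=1 ⇒ p=53, q=4
i=3: a=3 ⇒ p=199, q=15
(x₁, y₁) = (199, 15);  199² − 176·15² = 1 ✓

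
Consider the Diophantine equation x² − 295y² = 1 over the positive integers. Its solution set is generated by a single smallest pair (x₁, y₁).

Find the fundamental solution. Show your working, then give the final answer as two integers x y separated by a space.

2024999 117900

[17; 5,1,2,3,2,6,2,3,2,1,5,34] for √295; ℓ=12 ⇒ convergent index 11
k=0  a_k=17  p_k/q_k = 17/1
k=1  a_k=5  p_k/q_k = 86/5
…
k=4  a_k=3  p_k/q_k = 979/57
k=5  a_k=2  p_k/q_k = 2250/131
…
k=7  a_k=2  p_k/q_k = 31208/1817
…
k=10  a_k=1  p_k/q_k = 355517/20699
k=11  a_k=5  p_k/q_k = 2024999/117900
fundamental: x₁=2024999, y₁=117900  (since 4100620950001 − 295·13900410000 = 1)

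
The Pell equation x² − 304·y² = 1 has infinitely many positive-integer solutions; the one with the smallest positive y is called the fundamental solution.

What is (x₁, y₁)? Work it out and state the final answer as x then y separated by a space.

57799 3315

√304 = [17; 2,3,2,1,1,1,1,1,2,3,2,34, …], period ℓ=12 (even) → k=11
step 0: (17, 1)  from 17·(1,0) + (0,1)
step 1: (35, 2)  from 2·(17,1) + (1,0)
step 2: (122, 7)  from 3·(35,2) + (17,1)
step 3: (279, 16)  from 2·(122,7) + (35,2)
step 4: (401, 23)  from 1·(279,16) + (122,7)
step 5: (680, 39)  from 1·(401,23) + (279,16)
step 6: (1081, 62)  from 1·(680,39) + (401,23)
step 7: (1761, 101)  from 1·(1081,62) + (680,39)
step 8: (2842, 163)  from 1·(1761,101) + (1081,62)
step 9: (7445, 427)  from 2·(2842,163) + (1761,101)
step 10: (25177, 1444)  from 3·(7445,427) + (2842,163)
step 11: (57799, 3315)  from 2·(25177,1444) + (7445,427)
fundamental: x₁=57799, y₁=3315  (since 3340724401 − 304·10989225 = 1)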